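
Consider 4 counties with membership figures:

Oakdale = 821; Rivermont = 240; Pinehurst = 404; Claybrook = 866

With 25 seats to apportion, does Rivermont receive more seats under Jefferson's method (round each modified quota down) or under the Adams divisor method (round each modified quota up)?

Jefferson: Oakdale 9, Rivermont 2, Pinehurst 4, Claybrook 10.
Adams: Oakdale 9, Rivermont 3, Pinehurst 4, Claybrook 9.
Rivermont gets 2 under Jefferson and 3 under Adams.

Adams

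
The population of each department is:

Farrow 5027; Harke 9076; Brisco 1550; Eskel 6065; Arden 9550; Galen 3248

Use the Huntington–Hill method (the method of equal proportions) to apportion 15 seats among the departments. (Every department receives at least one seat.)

Farrow=2; Harke=4; Brisco=1; Eskel=3; Arden=4; Galen=1

With divisor 2386: modified quotas Farrow 2.107, Harke 3.804, Brisco 0.650, Eskel 2.542, Arden 4.003, Galen 1.361.
Geometric-mean thresholds: Farrow √(2·3)=2.449, Harke √(3·4)=3.464, Brisco (min 1), Eskel √(2·3)=2.449, Arden √(4·5)=4.472, Galen √(1·2)=1.414.
Each quota rounded against its threshold gives Farrow 2, Harke 4, Brisco 1, Eskel 3, Arden 4, Galen 1 (total 15).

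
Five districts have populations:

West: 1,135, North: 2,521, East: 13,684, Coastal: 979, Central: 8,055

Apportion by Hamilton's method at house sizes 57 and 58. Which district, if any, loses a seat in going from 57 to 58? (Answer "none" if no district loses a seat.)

At 57 seats: West 3, North 5, East 30, Coastal 2, Central 17.
At 58 seats: West 2, North 6, East 30, Coastal 2, Central 18.
West drops from 3 to 2.

West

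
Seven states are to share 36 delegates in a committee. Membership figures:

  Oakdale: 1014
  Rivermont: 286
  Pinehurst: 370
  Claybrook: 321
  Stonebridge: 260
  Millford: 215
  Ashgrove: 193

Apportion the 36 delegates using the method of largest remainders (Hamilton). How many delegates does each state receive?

Standard divisor: 2659 ÷ 36 ≈ 73.861.
Standard quotas: Oakdale 13.728, Rivermont 3.872, Pinehurst 5.009, Claybrook 4.346, Stonebridge 3.520, Millford 2.911, Ashgrove 2.613.
Lower quotas: Oakdale 13, Rivermont 3, Pinehurst 5, Claybrook 4, Stonebridge 3, Millford 2, Ashgrove 2 (sum 32, leaving 4 seats).
Remainders in descending order: Millford 0.911, Rivermont 0.872, Oakdale 0.728, Ashgrove 0.613, Stonebridge 0.520, Claybrook 0.346, Pinehurst 0.009.
The surplus seats go to Millford, Rivermont, Oakdale, Ashgrove.

Oakdale: 14, Rivermont: 4, Pinehurst: 5, Claybrook: 4, Stonebridge: 3, Millford: 3, Ashgrove: 3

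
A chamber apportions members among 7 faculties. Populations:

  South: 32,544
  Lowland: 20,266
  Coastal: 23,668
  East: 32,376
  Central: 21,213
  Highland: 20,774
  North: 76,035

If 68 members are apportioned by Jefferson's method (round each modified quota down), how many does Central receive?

Standard divisor 226876/68 ≈ 3336.412; standard quotas: South 9.754, Lowland 6.074, Coastal 7.094, East 9.704, Central 6.358, Highland 6.226, North 22.789.
Rounding down gives 9, 6, 7, 9, 6, 6, 22 = 65 seats, so the divisor must be adjusted.
With modified divisor 3200: modified quotas South 10.170, Lowland 6.333, Coastal 7.396, East 10.117, Central 6.629, Highland 6.492, North 23.761.
Rounding down: South 10, Lowland 6, Coastal 7, East 10, Central 6, Highland 6, North 23 (total 68).
Central receives 6.

6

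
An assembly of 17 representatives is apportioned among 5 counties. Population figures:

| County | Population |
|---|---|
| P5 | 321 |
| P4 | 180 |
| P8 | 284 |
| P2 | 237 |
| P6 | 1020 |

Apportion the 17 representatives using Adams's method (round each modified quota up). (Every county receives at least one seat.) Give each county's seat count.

P5 3, P4 2, P8 2, P2 2, P6 8

Standard divisor 2042/17 ≈ 120.118; standard quotas: P5 2.672, P4 1.499, P8 2.364, P2 1.973, P6 8.492.
Rounding up gives 3, 2, 3, 2, 9 = 19 seats, so the divisor must be adjusted.
With modified divisor 144: modified quotas P5 2.229, P4 1.250, P8 1.972, P2 1.646, P6 7.083.
Rounding up: P5 3, P4 2, P8 2, P2 2, P6 8 (total 17).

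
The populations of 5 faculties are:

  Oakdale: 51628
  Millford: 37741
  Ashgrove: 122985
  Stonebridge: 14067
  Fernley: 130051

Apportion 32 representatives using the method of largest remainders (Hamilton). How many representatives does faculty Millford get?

The standard divisor is 356472/32 ≈ 11139.75.
Standard quotas: Oakdale 4.6346, Millford 3.3880, Ashgrove 11.0402, Stonebridge 1.2628, Fernley 11.6745.
Lower quotas: Oakdale 4, Millford 3, Ashgrove 11, Stonebridge 1, Fernley 11 (sum 30, leaving 2 seats).
Remainders in descending order: Fernley 0.6745, Oakdale 0.6346, Millford 0.3880, Stonebridge 0.2628, Ashgrove 0.0402.
The surplus seats go to Fernley, Oakdale.
Millford receives 3.

3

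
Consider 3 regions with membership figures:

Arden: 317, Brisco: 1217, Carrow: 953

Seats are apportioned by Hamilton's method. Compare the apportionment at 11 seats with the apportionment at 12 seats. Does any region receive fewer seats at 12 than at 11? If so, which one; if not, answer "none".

At 11 seats: Arden 2, Brisco 5, Carrow 4.
At 12 seats: Arden 1, Brisco 6, Carrow 5.
Arden drops from 2 to 1.

Arden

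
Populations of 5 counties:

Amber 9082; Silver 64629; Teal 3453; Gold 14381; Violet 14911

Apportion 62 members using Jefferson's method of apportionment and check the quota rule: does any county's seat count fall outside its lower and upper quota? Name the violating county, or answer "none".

Standard quotas: Amber 5.289, Silver 37.640, Teal 2.011, Gold 8.375, Violet 8.684.
Jefferson allocation: Amber 5, Silver 39, Teal 2, Gold 8, Violet 8.
Silver has quota 37.640 (lower 37, upper 38) but receives 39 — outside the quota interval.

Silver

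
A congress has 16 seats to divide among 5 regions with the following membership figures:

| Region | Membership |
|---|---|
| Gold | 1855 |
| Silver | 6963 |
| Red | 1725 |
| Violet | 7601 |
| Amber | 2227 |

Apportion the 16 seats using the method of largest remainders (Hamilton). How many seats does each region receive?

The standard divisor is 20371/16 ≈ 1273.188.
Standard quotas: Gold 1.4570, Silver 5.4690, Red 1.3549, Violet 5.9701, Amber 1.7492.
Lower quotas: Gold 1, Silver 5, Red 1, Violet 5, Amber 1 (sum 13, leaving 3 seats).
Remainders in descending order: Violet 0.9701, Amber 0.7492, Silver 0.4690, Gold 0.4570, Red 0.3549.
The surplus seats go to Violet, Amber, Silver.

Gold 1, Silver 6, Red 1, Violet 6, Amber 2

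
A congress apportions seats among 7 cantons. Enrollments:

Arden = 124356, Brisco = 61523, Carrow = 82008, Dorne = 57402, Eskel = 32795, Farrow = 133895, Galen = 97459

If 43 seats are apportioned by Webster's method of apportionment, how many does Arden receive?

9

Standard divisor 589438/43 ≈ 13707.86; standard quotas: Arden 9.072, Brisco 4.488, Carrow 5.983, Dorne 4.188, Eskel 2.392, Farrow 9.768, Galen 7.110.
Rounding to the nearest integer gives 9, 4, 6, 4, 2, 10, 7 = 42 seats, so the divisor must be adjusted.
With modified divisor 13400: modified quotas Arden 9.280, Brisco 4.591, Carrow 6.120, Dorne 4.284, Eskel 2.447, Farrow 9.992, Galen 7.273.
Rounding to the nearest integer: Arden 9, Brisco 5, Carrow 6, Dorne 4, Eskel 2, Farrow 10, Galen 7 (total 43).
Arden receives 9.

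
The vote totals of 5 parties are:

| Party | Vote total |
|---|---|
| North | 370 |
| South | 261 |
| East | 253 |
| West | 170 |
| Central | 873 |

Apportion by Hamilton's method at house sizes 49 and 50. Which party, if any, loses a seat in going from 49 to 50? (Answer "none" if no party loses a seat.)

East

At 49 seats: North 9, South 7, East 7, West 4, Central 22.
At 50 seats: North 10, South 7, East 6, West 4, Central 23.
East drops from 7 to 6.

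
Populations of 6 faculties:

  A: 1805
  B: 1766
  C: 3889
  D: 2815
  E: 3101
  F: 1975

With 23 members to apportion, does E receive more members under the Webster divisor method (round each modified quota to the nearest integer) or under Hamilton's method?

Webster: A 3, B 3, C 6, D 4, E 4, F 3.
Hamilton: A 3, B 2, C 6, D 4, E 5, F 3.
E gets 4 under Webster and 5 under Hamilton.

Hamilton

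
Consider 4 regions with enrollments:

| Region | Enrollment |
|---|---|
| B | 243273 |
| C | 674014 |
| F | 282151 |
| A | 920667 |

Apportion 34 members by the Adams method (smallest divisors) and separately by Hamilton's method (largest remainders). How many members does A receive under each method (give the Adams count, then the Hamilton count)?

Adams: B 4, C 11, F 5, A 14.
Hamilton: B 4, C 11, F 4, A 15.
A gets 14 under Adams and 15 under Hamilton.

14 and 15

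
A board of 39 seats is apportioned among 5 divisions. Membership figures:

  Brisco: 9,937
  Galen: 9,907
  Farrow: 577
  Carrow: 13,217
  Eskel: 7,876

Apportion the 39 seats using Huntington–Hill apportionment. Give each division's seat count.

Brisco=9, Galen=9, Farrow=1, Carrow=13, Eskel=7

With divisor 1055: modified quotas Brisco 9.419, Galen 9.391, Farrow 0.547, Carrow 12.528, Eskel 7.465.
Geometric-mean thresholds: Brisco √(9·10)=9.487, Galen √(9·10)=9.487, Farrow (min 1), Carrow √(12·13)=12.490, Eskel √(7·8)=7.483.
Each quota rounded against its threshold gives Brisco 9, Galen 9, Farrow 1, Carrow 13, Eskel 7 (total 39).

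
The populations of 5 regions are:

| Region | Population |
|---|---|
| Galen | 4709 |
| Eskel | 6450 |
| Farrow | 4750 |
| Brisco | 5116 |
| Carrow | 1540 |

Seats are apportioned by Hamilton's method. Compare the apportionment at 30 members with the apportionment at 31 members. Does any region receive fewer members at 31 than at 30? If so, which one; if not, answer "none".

none

At 30 seats: Galen 6, Eskel 9, Farrow 6, Brisco 7, Carrow 2.
At 31 seats: Galen 6, Eskel 9, Farrow 7, Brisco 7, Carrow 2.
No region's allocation decreased.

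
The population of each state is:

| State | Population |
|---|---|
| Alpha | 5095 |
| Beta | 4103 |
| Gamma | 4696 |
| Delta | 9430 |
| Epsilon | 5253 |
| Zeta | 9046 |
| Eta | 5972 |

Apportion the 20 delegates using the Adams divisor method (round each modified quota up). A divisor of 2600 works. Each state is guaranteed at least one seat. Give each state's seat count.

With modified divisor 2600: modified quotas Alpha 1.960, Beta 1.578, Gamma 1.806, Delta 3.627, Epsilon 2.020, Zeta 3.479, Eta 2.297.
Rounding up: Alpha 2, Beta 2, Gamma 2, Delta 4, Epsilon 3, Zeta 4, Eta 3 (total 20).

Alpha 2, Beta 2, Gamma 2, Delta 4, Epsilon 3, Zeta 4, Eta 3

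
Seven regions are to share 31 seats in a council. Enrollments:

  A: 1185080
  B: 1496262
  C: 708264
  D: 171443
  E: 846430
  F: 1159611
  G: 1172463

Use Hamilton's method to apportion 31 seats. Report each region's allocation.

The standard divisor is 6739553/31 ≈ 217404.935.
Standard quotas: A 5.4510, B 6.8824, C 3.2578, D 0.7886, E 3.8933, F 5.3339, G 5.3930.
Lower quotas: A 5, B 6, C 3, D 0, E 3, F 5, G 5 (sum 27, leaving 4 seats).
Remainders in descending order: E 0.8933, B 0.8824, D 0.7886, A 0.4510, G 0.3930, F 0.3339, C 0.2578.
Largest remainders: E, B, D, A receive the extra seats.

A: 6; B: 7; C: 3; D: 1; E: 4; F: 5; G: 5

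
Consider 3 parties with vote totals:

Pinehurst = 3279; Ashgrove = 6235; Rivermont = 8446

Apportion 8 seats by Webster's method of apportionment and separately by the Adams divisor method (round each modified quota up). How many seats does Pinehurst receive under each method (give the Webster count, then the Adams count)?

1 and 2

Webster: Pinehurst 1, Ashgrove 3, Rivermont 4.
Adams: Pinehurst 2, Ashgrove 3, Rivermont 3.
Pinehurst gets 1 under Webster and 2 under Adams.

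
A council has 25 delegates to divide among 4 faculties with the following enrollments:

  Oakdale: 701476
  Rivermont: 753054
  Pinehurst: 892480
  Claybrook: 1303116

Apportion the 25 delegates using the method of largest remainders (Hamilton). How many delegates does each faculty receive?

Total 3650126; standard divisor 3650126/25 ≈ 146005.04.
Standard quotas: Oakdale 4.8045, Rivermont 5.1577, Pinehurst 6.1127, Claybrook 8.9251.
Lower quotas: Oakdale 4, Rivermont 5, Pinehurst 6, Claybrook 8 (sum 23, leaving 2 seats).
Remainders in descending order: Claybrook 0.9251, Oakdale 0.8045, Rivermont 0.1577, Pinehurst 0.1127.
Largest remainders: Claybrook, Oakdale receive the extra seats.

Oakdale: 5; Rivermont: 5; Pinehurst: 6; Claybrook: 9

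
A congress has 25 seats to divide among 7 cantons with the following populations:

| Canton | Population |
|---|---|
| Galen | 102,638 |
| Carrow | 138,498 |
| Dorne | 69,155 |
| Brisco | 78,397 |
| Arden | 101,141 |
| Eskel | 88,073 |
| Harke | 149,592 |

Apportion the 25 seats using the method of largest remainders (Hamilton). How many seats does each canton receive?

The standard divisor is 727494/25 ≈ 29099.76.
Standard quotas: Galen 3.5271, Carrow 4.7594, Dorne 2.3765, Brisco 2.6941, Arden 3.4757, Eskel 3.0266, Harke 5.1407.
Lower quotas: Galen 3, Carrow 4, Dorne 2, Brisco 2, Arden 3, Eskel 3, Harke 5 (sum 22, leaving 3 seats).
Remainders in descending order: Carrow 0.7594, Brisco 0.6941, Galen 0.5271, Arden 0.4757, Dorne 0.3765, Harke 0.1407, Eskel 0.0266.
Largest remainders: Carrow, Brisco, Galen receive the extra seats.

Galen: 4; Carrow: 5; Dorne: 2; Brisco: 3; Arden: 3; Eskel: 3; Harke: 5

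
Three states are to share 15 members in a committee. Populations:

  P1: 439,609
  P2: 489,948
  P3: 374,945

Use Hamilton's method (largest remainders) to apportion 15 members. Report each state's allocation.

P1 5, P2 6, P3 4

The standard divisor is 1304502/15 ≈ 86966.8.
Standard quotas: P1 5.0549, P2 5.6337, P3 4.3114.
Lower quotas: P1 5, P2 5, P3 4 (sum 14, leaving 1 seat).
Remainders in descending order: P2 0.6337, P3 0.3114, P1 0.0549.
Largest remainder: P2 receives the extra seat.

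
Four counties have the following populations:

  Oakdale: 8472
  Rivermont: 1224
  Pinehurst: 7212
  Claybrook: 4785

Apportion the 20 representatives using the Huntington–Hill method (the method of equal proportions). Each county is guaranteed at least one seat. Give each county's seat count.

With divisor 1091: modified quotas Oakdale 7.765, Rivermont 1.122, Pinehurst 6.610, Claybrook 4.386.
Geometric-mean thresholds: Oakdale √(7·8)=7.483, Rivermont √(1·2)=1.414, Pinehurst √(6·7)=6.481, Claybrook √(4·5)=4.472.
Each quota rounded against its threshold gives Oakdale 8, Rivermont 1, Pinehurst 7, Claybrook 4 (total 20).

Oakdale 8; Rivermont 1; Pinehurst 7; Claybrook 4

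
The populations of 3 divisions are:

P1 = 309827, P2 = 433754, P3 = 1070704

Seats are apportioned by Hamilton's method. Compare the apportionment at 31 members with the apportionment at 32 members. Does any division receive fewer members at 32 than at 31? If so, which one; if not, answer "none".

none

At 31 seats: P1 5, P2 8, P3 18.
At 32 seats: P1 5, P2 8, P3 19.
No division's allocation decreased.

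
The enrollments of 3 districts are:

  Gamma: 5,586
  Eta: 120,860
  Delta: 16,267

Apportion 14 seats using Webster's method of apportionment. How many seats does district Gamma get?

1

Standard divisor 142713/14 ≈ 10193.786; standard quotas: Gamma 0.548, Eta 11.856, Delta 1.596.
Rounding to the nearest integer gives 1, 12, 2 = 15 seats, so the divisor must be adjusted.
With modified divisor 10700: modified quotas Gamma 0.522, Eta 11.295, Delta 1.520.
Rounding to the nearest integer: Gamma 1, Eta 11, Delta 2 (total 14).
Gamma receives 1.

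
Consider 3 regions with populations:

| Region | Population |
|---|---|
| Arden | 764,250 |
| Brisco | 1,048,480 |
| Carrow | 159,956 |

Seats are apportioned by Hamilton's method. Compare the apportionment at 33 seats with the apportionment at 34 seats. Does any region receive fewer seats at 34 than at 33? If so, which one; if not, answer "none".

At 33 seats: Arden 13, Brisco 17, Carrow 3.
At 34 seats: Arden 13, Brisco 18, Carrow 3.
No region's allocation decreased.

none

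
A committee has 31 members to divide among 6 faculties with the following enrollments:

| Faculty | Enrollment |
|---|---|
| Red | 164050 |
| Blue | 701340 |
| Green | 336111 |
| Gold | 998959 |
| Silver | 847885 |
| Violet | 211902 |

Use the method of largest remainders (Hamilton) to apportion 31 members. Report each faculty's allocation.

Red 2, Blue 7, Green 3, Gold 9, Silver 8, Violet 2

Total 3260247; standard divisor 3260247/31 ≈ 105169.258.
Standard quotas: Red 1.5599, Blue 6.6687, Green 3.1959, Gold 9.4986, Silver 8.0621, Violet 2.0149.
Lower quotas: Red 1, Blue 6, Green 3, Gold 9, Silver 8, Violet 2 (sum 29, leaving 2 seats).
Remainders in descending order: Blue 0.6687, Red 0.5599, Gold 0.4986, Green 0.1959, Silver 0.0621, Violet 0.0149.
Largest remainders: Blue, Red receive the extra seats.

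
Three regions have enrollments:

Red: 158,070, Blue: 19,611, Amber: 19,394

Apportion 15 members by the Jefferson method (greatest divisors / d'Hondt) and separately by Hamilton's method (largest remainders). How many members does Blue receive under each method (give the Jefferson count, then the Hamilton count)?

Jefferson: Red 13, Blue 1, Amber 1.
Hamilton: Red 12, Blue 2, Amber 1.
Blue gets 1 under Jefferson and 2 under Hamilton.

1 and 2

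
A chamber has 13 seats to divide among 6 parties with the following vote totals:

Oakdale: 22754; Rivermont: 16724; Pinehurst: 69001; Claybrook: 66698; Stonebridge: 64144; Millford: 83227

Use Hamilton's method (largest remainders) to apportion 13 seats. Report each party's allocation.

Total 322548; standard divisor 322548/13 ≈ 24811.385.
Standard quotas: Oakdale 0.9171, Rivermont 0.6740, Pinehurst 2.7810, Claybrook 2.6882, Stonebridge 2.5853, Millford 3.3544.
Lower quotas: Oakdale 0, Rivermont 0, Pinehurst 2, Claybrook 2, Stonebridge 2, Millford 3 (sum 9, leaving 4 seats).
Remainders in descending order: Oakdale 0.9171, Pinehurst 0.7810, Claybrook 0.6882, Rivermont 0.6740, Stonebridge 0.5853, Millford 0.3544.
The surplus seats go to Oakdale, Pinehurst, Claybrook, Rivermont.

Oakdale=1, Rivermont=1, Pinehurst=3, Claybrook=3, Stonebridge=2, Millford=3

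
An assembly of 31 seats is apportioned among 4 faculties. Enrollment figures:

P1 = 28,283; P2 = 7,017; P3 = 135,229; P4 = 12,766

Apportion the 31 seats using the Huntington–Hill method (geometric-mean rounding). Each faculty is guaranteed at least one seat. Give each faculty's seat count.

P1 5, P2 1, P3 23, P4 2

With divisor 5884: modified quotas P1 4.807, P2 1.193, P3 22.982, P4 2.170.
Geometric-mean thresholds: P1 √(4·5)=4.472, P2 √(1·2)=1.414, P3 √(22·23)=22.494, P4 √(2·3)=2.449.
Each quota rounded against its threshold gives P1 5, P2 1, P3 23, P4 2 (total 31).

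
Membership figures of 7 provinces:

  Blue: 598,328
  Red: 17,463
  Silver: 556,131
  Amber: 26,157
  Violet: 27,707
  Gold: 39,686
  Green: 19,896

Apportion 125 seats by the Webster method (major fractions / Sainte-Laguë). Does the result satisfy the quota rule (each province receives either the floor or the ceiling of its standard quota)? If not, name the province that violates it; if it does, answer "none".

Silver

Standard quotas: Blue 58.186, Red 1.698, Silver 54.083, Amber 2.544, Violet 2.694, Gold 3.859, Green 1.935.
Webster allocation: Blue 58, Red 2, Silver 53, Amber 3, Violet 3, Gold 4, Green 2.
Silver has quota 54.083 (lower 54, upper 55) but receives 53 — outside the quota interval.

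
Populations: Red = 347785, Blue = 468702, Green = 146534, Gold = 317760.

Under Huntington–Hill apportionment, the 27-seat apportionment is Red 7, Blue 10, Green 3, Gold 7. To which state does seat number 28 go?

Red

Priority for the next seat is population ÷ (√(s·(s+1))).
Priorities: Red 46474.726, Blue 44688.982, Green 42300.722, Gold 42462.466.
Highest priority: Red.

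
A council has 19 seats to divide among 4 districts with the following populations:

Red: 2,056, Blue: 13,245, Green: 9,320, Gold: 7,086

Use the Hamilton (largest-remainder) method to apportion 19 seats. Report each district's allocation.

Red: 1; Blue: 8; Green: 6; Gold: 4

The standard divisor is 31707/19 ≈ 1668.789.
Standard quotas: Red 1.2320, Blue 7.9369, Green 5.5849, Gold 4.2462.
Lower quotas: Red 1, Blue 7, Green 5, Gold 4 (sum 17, leaving 2 seats).
Remainders in descending order: Blue 0.9369, Green 0.5849, Gold 0.2462, Red 0.2320.
The surplus seats go to Blue, Green.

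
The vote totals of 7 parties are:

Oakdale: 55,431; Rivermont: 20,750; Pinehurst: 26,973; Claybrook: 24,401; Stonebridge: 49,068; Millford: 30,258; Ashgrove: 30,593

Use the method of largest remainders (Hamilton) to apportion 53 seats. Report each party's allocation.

Oakdale 12, Rivermont 5, Pinehurst 6, Claybrook 5, Stonebridge 11, Millford 7, Ashgrove 7

Standard divisor: 237474 ÷ 53 ≈ 4480.642.
Standard quotas: Oakdale 12.3712, Rivermont 4.6310, Pinehurst 6.0199, Claybrook 5.4459, Stonebridge 10.9511, Millford 6.7531, Ashgrove 6.8278.
Lower quotas: Oakdale 12, Rivermont 4, Pinehurst 6, Claybrook 5, Stonebridge 10, Millford 6, Ashgrove 6 (sum 49, leaving 4 seats).
Remainders in descending order: Stonebridge 0.9511, Ashgrove 0.8278, Millford 0.7531, Rivermont 0.6310, Claybrook 0.4459, Oakdale 0.3712, Pinehurst 0.0199.
Largest remainders: Stonebridge, Ashgrove, Millford, Rivermont receive the extra seats.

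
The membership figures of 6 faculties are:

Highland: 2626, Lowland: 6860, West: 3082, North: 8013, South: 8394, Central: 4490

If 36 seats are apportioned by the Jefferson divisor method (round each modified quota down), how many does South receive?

Standard divisor 33465/36 ≈ 929.583; standard quotas: Highland 2.825, Lowland 7.380, West 3.315, North 8.620, South 9.030, Central 4.830.
Rounding down gives 2, 7, 3, 8, 9, 4 = 33 seats, so the divisor must be adjusted.
With modified divisor 866: modified quotas Highland 3.032, Lowland 7.921, West 3.559, North 9.253, South 9.693, Central 5.185.
Rounding down: Highland 3, Lowland 7, West 3, North 9, South 9, Central 5 (total 36).
South receives 9.

9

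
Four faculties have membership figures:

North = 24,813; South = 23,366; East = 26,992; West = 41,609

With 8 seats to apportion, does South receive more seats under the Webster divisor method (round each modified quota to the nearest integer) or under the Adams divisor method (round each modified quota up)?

Adams

Webster: North 2, South 1, East 2, West 3.
Adams: North 2, South 2, East 2, West 2.
South gets 1 under Webster and 2 under Adams.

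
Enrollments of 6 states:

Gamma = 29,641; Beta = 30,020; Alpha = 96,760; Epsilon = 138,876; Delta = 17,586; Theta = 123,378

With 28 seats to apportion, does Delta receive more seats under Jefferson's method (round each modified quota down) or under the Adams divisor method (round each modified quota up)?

Adams

Jefferson: Gamma 2, Beta 2, Alpha 6, Epsilon 9, Delta 1, Theta 8.
Adams: Gamma 2, Beta 2, Alpha 6, Epsilon 8, Delta 2, Theta 8.
Delta gets 1 under Jefferson and 2 under Adams.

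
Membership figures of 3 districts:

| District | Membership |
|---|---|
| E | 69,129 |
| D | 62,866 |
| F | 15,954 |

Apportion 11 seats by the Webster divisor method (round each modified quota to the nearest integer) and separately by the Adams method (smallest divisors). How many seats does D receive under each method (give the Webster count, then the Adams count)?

Webster: E 5, D 5, F 1.
Adams: E 5, D 4, F 2.
D gets 5 under Webster and 4 under Adams.

5 and 4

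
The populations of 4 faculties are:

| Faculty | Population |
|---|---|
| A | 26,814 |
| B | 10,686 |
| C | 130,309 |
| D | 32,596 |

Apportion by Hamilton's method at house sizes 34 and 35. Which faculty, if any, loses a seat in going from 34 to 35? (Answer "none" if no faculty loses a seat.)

A

At 34 seats: A 5, B 2, C 22, D 5.
At 35 seats: A 4, B 2, C 23, D 6.
A drops from 5 to 4.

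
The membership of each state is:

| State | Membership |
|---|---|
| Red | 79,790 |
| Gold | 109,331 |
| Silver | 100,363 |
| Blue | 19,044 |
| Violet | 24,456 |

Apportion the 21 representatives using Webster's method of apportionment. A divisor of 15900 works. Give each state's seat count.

Red=5, Gold=7, Silver=6, Blue=1, Violet=2

With modified divisor 15900: modified quotas Red 5.018, Gold 6.876, Silver 6.312, Blue 1.198, Violet 1.538.
Rounding to the nearest integer: Red 5, Gold 7, Silver 6, Blue 1, Violet 2 (total 21).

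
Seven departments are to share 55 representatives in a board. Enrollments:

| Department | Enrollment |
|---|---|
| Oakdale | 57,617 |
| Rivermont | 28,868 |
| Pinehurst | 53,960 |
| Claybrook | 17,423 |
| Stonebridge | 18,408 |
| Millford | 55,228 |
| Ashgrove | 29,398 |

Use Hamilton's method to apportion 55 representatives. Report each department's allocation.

Oakdale 12, Rivermont 6, Pinehurst 11, Claybrook 4, Stonebridge 4, Millford 12, Ashgrove 6

Total 260902; standard divisor 260902/55 ≈ 4743.673.
Standard quotas: Oakdale 12.1461, Rivermont 6.0856, Pinehurst 11.3752, Claybrook 3.6729, Stonebridge 3.8805, Millford 11.6425, Ashgrove 6.1973.
Lower quotas: Oakdale 12, Rivermont 6, Pinehurst 11, Claybrook 3, Stonebridge 3, Millford 11, Ashgrove 6 (sum 52, leaving 3 seats).
Remainders in descending order: Stonebridge 0.8805, Claybrook 0.6729, Millford 0.6425, Pinehurst 0.3752, Ashgrove 0.1973, Oakdale 0.1461, Rivermont 0.0856.
The surplus seats go to Stonebridge, Claybrook, Millford.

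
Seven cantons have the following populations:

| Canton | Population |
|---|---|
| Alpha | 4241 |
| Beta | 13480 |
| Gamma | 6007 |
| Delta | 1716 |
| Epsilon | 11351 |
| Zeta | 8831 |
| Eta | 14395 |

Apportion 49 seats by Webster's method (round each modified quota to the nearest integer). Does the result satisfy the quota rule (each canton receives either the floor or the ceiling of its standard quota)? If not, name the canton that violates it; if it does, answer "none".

Standard quotas: Alpha 3.462, Beta 11.005, Gamma 4.904, Delta 1.401, Epsilon 9.267, Zeta 7.209, Eta 11.752.
Webster allocation: Alpha 4, Beta 11, Gamma 5, Delta 1, Epsilon 9, Zeta 7, Eta 12.
Every allocation lies between the lower and upper quota.

none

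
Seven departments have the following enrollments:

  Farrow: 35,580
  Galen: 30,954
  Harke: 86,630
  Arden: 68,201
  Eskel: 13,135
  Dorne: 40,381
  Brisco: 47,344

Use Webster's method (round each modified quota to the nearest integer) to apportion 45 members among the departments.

Farrow=5, Galen=4, Harke=12, Arden=9, Eskel=2, Dorne=6, Brisco=7

Standard divisor 322225/45 ≈ 7160.556; standard quotas: Farrow 4.969, Galen 4.323, Harke 12.098, Arden 9.525, Eskel 1.834, Dorne 5.639, Brisco 6.612.
Rounding to the nearest integer gives 5, 4, 12, 10, 2, 6, 7 = 46 seats, so the divisor must be adjusted.
With modified divisor 7200: modified quotas Farrow 4.942, Galen 4.299, Harke 12.032, Arden 9.472, Eskel 1.824, Dorne 5.608, Brisco 6.576.
Rounding to the nearest integer: Farrow 5, Galen 4, Harke 12, Arden 9, Eskel 2, Dorne 6, Brisco 7 (total 45).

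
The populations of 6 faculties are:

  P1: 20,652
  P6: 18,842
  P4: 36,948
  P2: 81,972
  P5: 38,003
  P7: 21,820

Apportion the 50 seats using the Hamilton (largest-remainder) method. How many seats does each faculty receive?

Total 218237; standard divisor 218237/50 ≈ 4364.74.
Standard quotas: P1 4.7316, P6 4.3169, P4 8.4651, P2 18.7805, P5 8.7068, P7 4.9992.
Lower quotas: P1 4, P6 4, P4 8, P2 18, P5 8, P7 4 (sum 46, leaving 4 seats).
Remainders in descending order: P7 0.9992, P2 0.7805, P1 0.7316, P5 0.7068, P4 0.4651, P6 0.3169.
Largest remainders: P7, P2, P1, P5 receive the extra seats.

P1=5, P6=4, P4=8, P2=19, P5=9, P7=5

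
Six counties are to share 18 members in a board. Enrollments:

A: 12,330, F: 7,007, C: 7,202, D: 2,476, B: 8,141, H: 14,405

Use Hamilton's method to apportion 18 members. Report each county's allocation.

A 4; F 2; C 3; D 1; B 3; H 5

Standard divisor: 51561 ÷ 18 ≈ 2864.5.
Standard quotas: A 4.3044, F 2.4462, C 2.5142, D 0.8644, B 2.8420, H 5.0288.
Lower quotas: A 4, F 2, C 2, D 0, B 2, H 5 (sum 15, leaving 3 seats).
Remainders in descending order: D 0.8644, B 0.8420, C 0.5142, F 0.4462, A 0.3044, H 0.0288.
Largest remainders: D, B, C receive the extra seats.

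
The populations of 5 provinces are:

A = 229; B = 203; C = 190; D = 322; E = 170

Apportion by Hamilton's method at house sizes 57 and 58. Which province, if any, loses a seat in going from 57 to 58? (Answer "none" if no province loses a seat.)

At 57 seats: A 12, B 10, C 10, D 16, E 9.
At 58 seats: A 12, B 10, C 10, D 17, E 9.
No province's allocation decreased.

none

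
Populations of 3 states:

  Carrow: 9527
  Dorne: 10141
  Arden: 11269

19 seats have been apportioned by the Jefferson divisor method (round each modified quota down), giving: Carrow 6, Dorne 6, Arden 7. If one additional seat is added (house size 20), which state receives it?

Dorne

Priority for the next seat is population ÷ (current seats + 1).
Priorities: Carrow 1361.000, Dorne 1448.714, Arden 1408.625.
Highest priority: Dorne.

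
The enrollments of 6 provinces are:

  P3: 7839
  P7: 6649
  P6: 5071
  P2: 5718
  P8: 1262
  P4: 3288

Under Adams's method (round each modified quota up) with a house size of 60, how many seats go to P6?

10

Standard divisor 29827/60 ≈ 497.117; standard quotas: P3 15.769, P7 13.375, P6 10.201, P2 11.502, P8 2.539, P4 6.614.
Rounding up gives 16, 14, 11, 12, 3, 7 = 63 seats, so the divisor must be adjusted.
With modified divisor 521: modified quotas P3 15.046, P7 12.762, P6 9.733, P2 10.975, P8 2.422, P4 6.311.
Rounding up: P3 16, P7 13, P6 10, P2 11, P8 3, P4 7 (total 60).
P6 receives 10.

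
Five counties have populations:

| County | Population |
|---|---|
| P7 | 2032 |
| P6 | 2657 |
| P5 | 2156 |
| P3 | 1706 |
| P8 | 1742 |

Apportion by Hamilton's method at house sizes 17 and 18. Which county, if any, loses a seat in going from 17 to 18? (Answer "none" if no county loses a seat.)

none

At 17 seats: P7 3, P6 4, P5 4, P3 3, P8 3.
At 18 seats: P7 3, P6 5, P5 4, P3 3, P8 3.
No county's allocation decreased.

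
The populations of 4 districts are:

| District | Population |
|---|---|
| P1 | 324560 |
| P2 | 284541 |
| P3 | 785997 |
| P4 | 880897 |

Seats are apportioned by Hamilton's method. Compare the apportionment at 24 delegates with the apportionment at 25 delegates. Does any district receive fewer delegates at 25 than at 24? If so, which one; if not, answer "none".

P1

At 24 seats: P1 4, P2 3, P3 8, P4 9.
At 25 seats: P1 3, P2 3, P3 9, P4 10.
P1 drops from 4 to 3.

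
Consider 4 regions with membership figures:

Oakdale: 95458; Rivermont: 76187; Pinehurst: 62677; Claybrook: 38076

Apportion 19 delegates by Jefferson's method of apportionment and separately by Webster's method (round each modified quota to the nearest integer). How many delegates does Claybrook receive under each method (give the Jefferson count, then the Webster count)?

2 and 3

Jefferson: Oakdale 7, Rivermont 6, Pinehurst 4, Claybrook 2.
Webster: Oakdale 7, Rivermont 5, Pinehurst 4, Claybrook 3.
Claybrook gets 2 under Jefferson and 3 under Webster.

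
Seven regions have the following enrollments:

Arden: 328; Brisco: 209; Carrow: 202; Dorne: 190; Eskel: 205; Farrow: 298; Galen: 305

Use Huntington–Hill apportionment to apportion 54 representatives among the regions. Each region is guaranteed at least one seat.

Arden 10; Brisco 7; Carrow 6; Dorne 6; Eskel 6; Farrow 9; Galen 10

With divisor 32: modified quotas Arden 10.250, Brisco 6.531, Carrow 6.312, Dorne 5.938, Eskel 6.406, Farrow 9.312, Galen 9.531.
Geometric-mean thresholds: Arden √(10·11)=10.488, Brisco √(6·7)=6.481, Carrow √(6·7)=6.481, Dorne √(5·6)=5.477, Eskel √(6·7)=6.481, Farrow √(9·10)=9.487, Galen √(9·10)=9.487.
Each quota rounded against its threshold gives Arden 10, Brisco 7, Carrow 6, Dorne 6, Eskel 6, Farrow 9, Galen 10 (total 54).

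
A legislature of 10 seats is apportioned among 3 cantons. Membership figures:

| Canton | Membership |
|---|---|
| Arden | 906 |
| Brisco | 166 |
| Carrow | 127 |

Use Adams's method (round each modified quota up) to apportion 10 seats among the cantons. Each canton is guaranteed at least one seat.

Arden: 7; Brisco: 2; Carrow: 1

Standard divisor 1199/10 ≈ 119.9; standard quotas: Arden 7.556, Brisco 1.384, Carrow 1.059.
Rounding up gives 8, 2, 2 = 12 seats, so the divisor must be adjusted.
With modified divisor 140: modified quotas Arden 6.471, Brisco 1.186, Carrow 0.907.
Rounding up: Arden 7, Brisco 2, Carrow 1 (total 10).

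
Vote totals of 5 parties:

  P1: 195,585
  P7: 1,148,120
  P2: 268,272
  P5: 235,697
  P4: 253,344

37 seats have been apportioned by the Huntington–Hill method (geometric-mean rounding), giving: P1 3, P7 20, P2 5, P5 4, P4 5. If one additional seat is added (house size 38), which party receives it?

P1

Priority for the next seat is population ÷ (√(s·(s+1))).
Priorities: P1 56460.526, P7 56022.520, P2 48979.542, P5 52703.451, P4 46254.075.
Highest priority: P1.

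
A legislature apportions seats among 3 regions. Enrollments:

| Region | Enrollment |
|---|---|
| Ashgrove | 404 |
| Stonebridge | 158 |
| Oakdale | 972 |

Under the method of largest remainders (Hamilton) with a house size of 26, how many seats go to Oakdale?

16

Standard divisor: 1534 ÷ 26 = 59.
Standard quotas: Ashgrove 6.847, Stonebridge 2.678, Oakdale 16.475.
Lower quotas: Ashgrove 6, Stonebridge 2, Oakdale 16 (sum 24, leaving 2 seats).
Remainders in descending order: Ashgrove 0.847, Stonebridge 0.678, Oakdale 0.475.
The surplus seats go to Ashgrove, Stonebridge.
Oakdale receives 16.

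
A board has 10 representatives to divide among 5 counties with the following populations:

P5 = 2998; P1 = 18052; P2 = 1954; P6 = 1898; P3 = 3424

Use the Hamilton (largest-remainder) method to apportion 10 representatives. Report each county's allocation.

P5 1, P1 6, P2 1, P6 1, P3 1

Total 28326; standard divisor 28326/10 ≈ 2832.6.
Standard quotas: P5 1.0584, P1 6.3729, P2 0.6898, P6 0.6701, P3 1.2088.
Lower quotas: P5 1, P1 6, P2 0, P6 0, P3 1 (sum 8, leaving 2 seats).
Remainders in descending order: P2 0.6898, P6 0.6701, P1 0.3729, P3 0.2088, P5 0.0584.
The surplus seats go to P2, P6.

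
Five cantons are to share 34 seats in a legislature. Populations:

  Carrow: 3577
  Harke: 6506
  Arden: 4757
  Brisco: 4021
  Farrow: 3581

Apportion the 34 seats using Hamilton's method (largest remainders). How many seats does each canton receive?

The standard divisor is 22442/34 ≈ 660.059.
Standard quotas: Carrow 5.4192, Harke 9.8567, Arden 7.2069, Brisco 6.0919, Farrow 5.4253.
Lower quotas: Carrow 5, Harke 9, Arden 7, Brisco 6, Farrow 5 (sum 32, leaving 2 seats).
Remainders in descending order: Harke 0.8567, Farrow 0.4253, Carrow 0.4192, Arden 0.2069, Brisco 0.0919.
Largest remainders: Harke, Farrow receive the extra seats.

Carrow 5; Harke 10; Arden 7; Brisco 6; Farrow 6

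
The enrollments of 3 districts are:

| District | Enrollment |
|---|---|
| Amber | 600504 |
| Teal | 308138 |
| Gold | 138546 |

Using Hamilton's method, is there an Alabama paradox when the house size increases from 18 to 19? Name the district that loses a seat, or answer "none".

At 18 seats: Amber 10, Teal 5, Gold 3.
At 19 seats: Amber 11, Teal 6, Gold 2.
Gold drops from 3 to 2.

Gold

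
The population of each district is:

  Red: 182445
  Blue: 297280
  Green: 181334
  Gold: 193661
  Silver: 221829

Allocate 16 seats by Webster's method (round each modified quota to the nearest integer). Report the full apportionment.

Red 3, Blue 4, Green 3, Gold 3, Silver 3

Standard divisor 1076549/16 ≈ 67284.312; standard quotas: Red 2.712, Blue 4.418, Green 2.695, Gold 2.878, Silver 3.297.
Rounding to the nearest integer gives Red 3, Blue 4, Green 3, Gold 3, Silver 3 — total 16, matching the house size, so no adjustment is needed.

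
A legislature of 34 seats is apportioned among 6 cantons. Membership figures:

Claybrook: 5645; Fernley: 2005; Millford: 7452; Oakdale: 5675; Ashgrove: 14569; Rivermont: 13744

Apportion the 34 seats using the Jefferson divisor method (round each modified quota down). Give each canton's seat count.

Standard divisor 49090/34 ≈ 1443.824; standard quotas: Claybrook 3.910, Fernley 1.389, Millford 5.161, Oakdale 3.931, Ashgrove 10.091, Rivermont 9.519.
Rounding down gives 3, 1, 5, 3, 10, 9 = 31 seats, so the divisor must be adjusted.
With modified divisor 1350: modified quotas Claybrook 4.181, Fernley 1.485, Millford 5.520, Oakdale 4.204, Ashgrove 10.792, Rivermont 10.181.
Rounding down: Claybrook 4, Fernley 1, Millford 5, Oakdale 4, Ashgrove 10, Rivermont 10 (total 34).

Claybrook 4, Fernley 1, Millford 5, Oakdale 4, Ashgrove 10, Rivermont 10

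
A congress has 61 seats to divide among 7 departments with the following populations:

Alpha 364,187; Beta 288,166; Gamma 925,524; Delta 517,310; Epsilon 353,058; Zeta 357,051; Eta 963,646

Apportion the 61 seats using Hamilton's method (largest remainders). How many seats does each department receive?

Alpha=6; Beta=5; Gamma=15; Delta=8; Epsilon=6; Zeta=6; Eta=15

The standard divisor is 3768942/61 ≈ 61785.934.
Standard quotas: Alpha 5.8943, Beta 4.6639, Gamma 14.9795, Delta 8.3726, Epsilon 5.7142, Zeta 5.7788, Eta 15.5965.
Lower quotas: Alpha 5, Beta 4, Gamma 14, Delta 8, Epsilon 5, Zeta 5, Eta 15 (sum 56, leaving 5 seats).
Remainders in descending order: Gamma 0.9795, Alpha 0.8943, Zeta 0.7788, Epsilon 0.7142, Beta 0.6639, Eta 0.5965, Delta 0.3726.
Largest remainders: Gamma, Alpha, Zeta, Epsilon, Beta receive the extra seats.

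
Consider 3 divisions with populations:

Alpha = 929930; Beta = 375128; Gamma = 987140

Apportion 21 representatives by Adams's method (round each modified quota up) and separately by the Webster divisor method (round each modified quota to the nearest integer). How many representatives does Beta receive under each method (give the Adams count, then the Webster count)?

Adams: Alpha 8, Beta 4, Gamma 9.
Webster: Alpha 9, Beta 3, Gamma 9.
Beta gets 4 under Adams and 3 under Webster.

4 and 3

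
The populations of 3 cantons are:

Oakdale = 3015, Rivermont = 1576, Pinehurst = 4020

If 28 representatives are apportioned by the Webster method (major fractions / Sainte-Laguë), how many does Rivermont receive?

5

Standard divisor 8611/28 ≈ 307.536; standard quotas: Oakdale 9.804, Rivermont 5.125, Pinehurst 13.072.
Rounding to the nearest integer gives Oakdale 10, Rivermont 5, Pinehurst 13 — total 28, matching the house size, so no adjustment is needed.
Rivermont receives 5.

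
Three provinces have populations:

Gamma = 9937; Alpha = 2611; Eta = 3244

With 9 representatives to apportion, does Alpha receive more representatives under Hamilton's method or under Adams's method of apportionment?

Adams

Hamilton: Gamma 6, Alpha 1, Eta 2.
Adams: Gamma 5, Alpha 2, Eta 2.
Alpha gets 1 under Hamilton and 2 under Adams.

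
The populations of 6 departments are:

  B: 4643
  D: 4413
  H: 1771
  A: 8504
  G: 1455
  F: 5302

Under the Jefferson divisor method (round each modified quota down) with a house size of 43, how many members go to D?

7

Standard divisor 26088/43 ≈ 606.698; standard quotas: B 7.653, D 7.274, H 2.919, A 14.017, G 2.398, F 8.739.
Rounding down gives 7, 7, 2, 14, 2, 8 = 40 seats, so the divisor must be adjusted.
With modified divisor 570: modified quotas B 8.146, D 7.742, H 3.107, A 14.919, G 2.553, F 9.302.
Rounding down: B 8, D 7, H 3, A 14, G 2, F 9 (total 43).
D receives 7.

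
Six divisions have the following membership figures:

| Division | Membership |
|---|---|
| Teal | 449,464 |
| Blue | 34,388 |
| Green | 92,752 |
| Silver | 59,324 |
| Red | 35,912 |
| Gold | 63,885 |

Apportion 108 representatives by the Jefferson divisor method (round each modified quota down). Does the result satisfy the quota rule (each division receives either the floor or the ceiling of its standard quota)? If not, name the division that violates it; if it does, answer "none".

Teal

Standard quotas: Teal 65.979, Blue 5.048, Green 13.615, Silver 8.708, Red 5.272, Gold 9.378.
Jefferson allocation: Teal 67, Blue 5, Green 14, Silver 8, Red 5, Gold 9.
Teal has quota 65.979 (lower 65, upper 66) but receives 67 — outside the quota interval.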